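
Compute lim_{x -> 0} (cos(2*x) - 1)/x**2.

Direct substitution gives 0/0.
Apply L'Hôpital: lim (-2*sin(2*x))/(2*x), still 0/0.
After 2 applications of L'Hôpital's rule the quotient is (-4*cos(2*x))/(2); substituting x = 0 gives -2.

-2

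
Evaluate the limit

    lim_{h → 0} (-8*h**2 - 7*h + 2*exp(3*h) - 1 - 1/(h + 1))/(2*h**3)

Substitution gives 0/0 (the numerator vanishes to order 3).
Expand each term to order h^3: the coefficient of h^3 in −1/(1 + h) is 1 and in 2·e^(3h) is 9.
Lower-order terms cancel with the polynomial part, so the numerator is (10)·h^3 + o(h^3), and the limit is (10)/(2) = 5.

5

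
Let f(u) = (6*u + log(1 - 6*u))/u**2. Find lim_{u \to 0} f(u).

-18

Direct substitution gives 0/0.
Apply L'Hôpital: lim (6 - 6/(1 - 6*u))/(2*u), still 0/0.
After 2 applications of L'Hôpital's rule the quotient is (-36/(1 - 6*u)^2)/(2); substituting u = 0 gives -18.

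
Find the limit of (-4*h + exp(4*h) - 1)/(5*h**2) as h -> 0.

Direct substitution gives 0/0.
Apply L'Hôpital: lim (4*e^(4*h) - 4)/(10*h), still 0/0.
After 2 applications of L'Hôpital's rule the quotient is (16*e^(4*h))/(10); substituting h = 0 gives 8/5.

8/5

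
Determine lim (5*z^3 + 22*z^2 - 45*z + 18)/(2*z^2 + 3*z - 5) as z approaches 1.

2

Direct substitution gives 0/0, so factor. Both numerator and denominator have (z - 1) as a factor.
After cancelling, the expression reduces to (5*z^2 + 27*z - 18)/(2*z + 5).
Substituting z = 1 gives 2.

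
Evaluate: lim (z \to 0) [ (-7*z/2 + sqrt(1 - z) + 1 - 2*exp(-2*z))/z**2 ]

Substitution gives 0/0; apply L'Hôpital's rule 2 times.
After differentiating numerator and denominator 2 times the quotient is (-8*e^(-2*z) - 1/(4*(1 - z)^(3/2)))/(2); at z = 0 this is -33/8.

-33/8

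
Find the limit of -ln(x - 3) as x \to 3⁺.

∞

As x → 3⁺, x - 3 → 0⁺ and ln(x - 3) → −∞.
Multiplying by -1 gives ∞.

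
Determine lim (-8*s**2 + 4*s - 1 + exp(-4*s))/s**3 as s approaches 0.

-32/3

Direct substitution gives 0/0.
Apply L'Hôpital: lim (-16*s + 4 - 4*e^(-4*s))/(3*s^2), still 0/0.
Apply L'Hôpital: lim (-16 + 16*e^(-4*s))/(6*s), still 0/0.
After 3 applications of L'Hôpital's rule the quotient is (-64*e^(-4*s))/(6); substituting s = 0 gives -32/3.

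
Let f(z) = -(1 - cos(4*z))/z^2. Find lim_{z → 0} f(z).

Substitution gives 0/0.
Use (1 − cos u)/u² → 1/2 with u = 4z: the limit is 4²/(2·(-1)) = -8.

-8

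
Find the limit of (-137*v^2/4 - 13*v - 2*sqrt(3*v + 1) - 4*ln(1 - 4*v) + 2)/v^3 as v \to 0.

Substitution gives 0/0; apply L'Hôpital's rule 3 times.
After differentiating numerator and denominator 3 times the quotient is (-512/(4*v - 1)^3 - 81/(4*(3*v + 1)^(5/2)))/(6); at v = 0 this is 1967/24.

1967/24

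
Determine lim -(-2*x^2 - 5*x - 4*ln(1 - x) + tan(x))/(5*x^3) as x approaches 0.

-1/3

Substitution gives 0/0 (the numerator vanishes to order 3).
Expand each term to order x^3: the coefficient of x^3 in tan(x) is 1/3 and in -4·ln(1 - x) is 4/3.
Lower-order terms cancel with the polynomial part, so the numerator is (5/3)·x^3 + o(x^3), and the limit is (5/3)/(-5) = -1/3.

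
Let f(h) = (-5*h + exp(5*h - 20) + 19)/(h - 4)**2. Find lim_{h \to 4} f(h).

Direct substitution gives 0/0.
Apply L'Hôpital: lim (5*e^(5*h - 20) - 5)/(2*h - 8), still 0/0.
After 2 applications of L'Hôpital's rule the quotient is (25*e^(5*h - 20))/(2); substituting h = 4 gives 25/2.

25/2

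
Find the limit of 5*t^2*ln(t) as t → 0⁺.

0

This is a 0·(−∞) form. Rewrite as 5·ln(t) / t^(−2) and apply L'Hôpital:
the derivative quotient is 5·(1/t) / (−2·t^(−3)) = (-5/2)·t^2 → 0.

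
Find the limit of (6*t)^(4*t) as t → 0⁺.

1

Base → 0⁺ and exponent → 0⁺: a 0^0 form.
Take logs: 4t·ln(6t). This is 0·(−∞); rewriting as ln(6t)/(1/(4t)) and applying L'Hôpital gives 0.
Hence the limit is e^0 = 1.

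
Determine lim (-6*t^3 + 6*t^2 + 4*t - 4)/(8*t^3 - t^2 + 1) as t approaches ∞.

-3/4

Numerator and denominator both have degree 3.
Dividing every term by t^3, all lower-order terms vanish and the limit is the ratio of leading coefficients, -6/(8) = -3/4.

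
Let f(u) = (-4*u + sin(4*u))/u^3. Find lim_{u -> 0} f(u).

Direct substitution gives 0/0.
Apply L'Hôpital: lim (4*cos(4*u) - 4)/(3*u^2), still 0/0.
Apply L'Hôpital: lim (-16*sin(4*u))/(6*u), still 0/0.
After 3 applications of L'Hôpital's rule the quotient is (-64*cos(4*u))/(6); substituting u = 0 gives -32/3.

-32/3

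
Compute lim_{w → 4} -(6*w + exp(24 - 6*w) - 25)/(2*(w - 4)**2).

Direct substitution gives 0/0.
Apply L'Hôpital: lim (6 - 6*e^(24 - 6*w))/(16 - 4*w), still 0/0.
After 2 applications of L'Hôpital's rule the quotient is (36*e^(24 - 6*w))/(-4); substituting w = 4 gives -9.

-9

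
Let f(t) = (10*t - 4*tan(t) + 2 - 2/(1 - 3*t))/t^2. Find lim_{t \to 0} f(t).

-18

Substitution gives 0/0 (the numerator vanishes to order 2).
Expand each term to order t^2: the coefficient of t^2 in -4·tan(t) is 0 and in -2·1/(1 - 3t) is -18.
Lower-order terms cancel with the polynomial part, so the numerator is (-18)·t^2 + o(t^2), and the limit is (-18)/(1) = -18.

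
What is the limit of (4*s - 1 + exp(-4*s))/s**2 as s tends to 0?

8

Direct substitution gives 0/0.
Apply L'Hôpital: lim (4 - 4*e^(-4*s))/(2*s), still 0/0.
After 2 applications of L'Hôpital's rule the quotient is (16*e^(-4*s))/(2); substituting s = 0 gives 8.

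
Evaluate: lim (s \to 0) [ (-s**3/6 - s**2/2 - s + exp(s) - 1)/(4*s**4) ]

Direct substitution gives 0/0.
Apply L'Hôpital: lim (-s^2/2 - s + e^(s) - 1)/(16*s^3), still 0/0.
Apply L'Hôpital: lim (-s + e^(s) - 1)/(48*s^2), still 0/0.
Apply L'Hôpital: lim (e^(s) - 1)/(96*s), still 0/0.
After 4 applications of L'Hôpital's rule the quotient is (e^(s))/(96); substituting s = 0 gives 1/96.

1/96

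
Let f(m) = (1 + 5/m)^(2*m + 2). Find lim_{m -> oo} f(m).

e^(10)

The base → 1 and the exponent → ∞: a 1^∞ form.
Take logarithms: (2m + 2)·ln(1 + 5/m). Since ln(1+u) ~ u for small u, this behaves like (2m)·(5/m) → 10.
So the limit is e^(10).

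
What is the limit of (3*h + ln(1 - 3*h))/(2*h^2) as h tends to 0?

-9/4

Direct substitution gives 0/0.
Apply L'Hôpital: lim (3 - 3/(1 - 3*h))/(4*h), still 0/0.
After 2 applications of L'Hôpital's rule the quotient is (-9/(1 - 3*h)^2)/(4); substituting h = 0 gives -9/4.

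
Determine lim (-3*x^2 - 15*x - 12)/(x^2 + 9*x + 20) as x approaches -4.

Since x = -4 makes numerator and denominator zero, (x + 4) divides both.
Cancelling it gives (-3*x - 3)/(x + 5); now plug in x = -4 to get 9.

9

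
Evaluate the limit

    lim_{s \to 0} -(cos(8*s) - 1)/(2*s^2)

Direct substitution gives 0/0.
Apply L'Hôpital: lim (-8*sin(8*s))/(-4*s), still 0/0.
After 2 applications of L'Hôpital's rule the quotient is (-64*cos(8*s))/(-4); substituting s = 0 gives 16.

16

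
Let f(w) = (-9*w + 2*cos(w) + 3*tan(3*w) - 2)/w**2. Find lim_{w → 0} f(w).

-1

Substitution gives 0/0 (the numerator vanishes to order 2).
Expand each term to order w^2: the coefficient of w^2 in 2·cos(w) is -1 and in 3·tan(3w) is 0.
Lower-order terms cancel with the polynomial part, so the numerator is (-1)·w^2 + o(w^2), and the limit is (-1)/(1) = -1.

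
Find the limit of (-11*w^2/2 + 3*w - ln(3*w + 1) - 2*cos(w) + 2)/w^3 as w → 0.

Substitution gives 0/0 (the numerator vanishes to order 3).
Expand each term to order w^3: the coefficient of w^3 in −ln(1 + 3w) is -9 and in -2·cos(w) is 0.
Lower-order terms cancel with the polynomial part, so the numerator is (-9)·w^3 + o(w^3), and the limit is (-9)/(1) = -9.

-9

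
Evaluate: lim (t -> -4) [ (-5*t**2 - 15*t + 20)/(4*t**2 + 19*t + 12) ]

Direct substitution gives 0/0, so factor. Both numerator and denominator have (t + 4) as a factor.
After cancelling, the expression reduces to (5 - 5*t)/(4*t + 3).
Substituting t = -4 gives -25/13.

-25/13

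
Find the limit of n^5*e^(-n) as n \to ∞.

Write as n^5/e^{1n}, an ∞/∞ form.
Exponential growth dominates any polynomial, so repeated L'Hôpital (or the standard result) gives 0.

0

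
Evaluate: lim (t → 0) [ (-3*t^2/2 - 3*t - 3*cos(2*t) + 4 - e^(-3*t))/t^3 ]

Substitution gives 0/0 (the numerator vanishes to order 3).
Expand each term to order t^3: the coefficient of t^3 in -3·cos(2t) is 0 and in −e^(-3t) is 9/2.
Lower-order terms cancel with the polynomial part, so the numerator is (9/2)·t^3 + o(t^3), and the limit is (9/2)/(1) = 9/2.

9/2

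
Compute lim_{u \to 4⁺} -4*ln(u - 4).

∞

As u → 4⁺, u - 4 → 0⁺ and ln(u - 4) → −∞.
Multiplying by -4 gives ∞.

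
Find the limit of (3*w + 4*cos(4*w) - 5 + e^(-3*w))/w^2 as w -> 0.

-55/2

Substitution gives 0/0 (the numerator vanishes to order 2).
Expand each term to order w^2: the coefficient of w^2 in e^(-3w) is 9/2 and in 4·cos(4w) is -32.
Lower-order terms cancel with the polynomial part, so the numerator is (-55/2)·w^2 + o(w^2), and the limit is (-55/2)/(1) = -55/2.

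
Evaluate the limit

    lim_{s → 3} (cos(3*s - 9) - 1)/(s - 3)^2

Direct substitution gives 0/0.
Apply L'Hôpital: lim (-3*sin(3*s - 9))/(2*s - 6), still 0/0.
After 2 applications of L'Hôpital's rule the quotient is (-9*cos(3*s - 9))/(2); substituting s = 3 gives -9/2.

-9/2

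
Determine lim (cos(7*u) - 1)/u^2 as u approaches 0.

Direct substitution gives 0/0.
Apply L'Hôpital: lim (-7*sin(7*u))/(2*u), still 0/0.
After 2 applications of L'Hôpital's rule the quotient is (-49*cos(7*u))/(2); substituting u = 0 gives -49/2.

-49/2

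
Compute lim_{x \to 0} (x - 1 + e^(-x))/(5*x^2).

Direct substitution gives 0/0.
Apply L'Hôpital: lim (1 - e^(-x))/(10*x), still 0/0.
After 2 applications of L'Hôpital's rule the quotient is (e^(-x))/(10); substituting x = 0 gives 1/10.

1/10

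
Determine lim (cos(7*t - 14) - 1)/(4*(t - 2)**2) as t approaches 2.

-49/8

Direct substitution gives 0/0.
Apply L'Hôpital: lim (-7*sin(7*t - 14))/(8*t - 16), still 0/0.
After 2 applications of L'Hôpital's rule the quotient is (-49*cos(7*t - 14))/(8); substituting t = 2 gives -49/8.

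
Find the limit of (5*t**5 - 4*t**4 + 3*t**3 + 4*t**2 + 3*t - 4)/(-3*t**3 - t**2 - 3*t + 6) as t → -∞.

The numerator has higher degree (5 > 3); the quotient behaves like (5/(-3))·t^2 for large |t|.
As t → −∞ this diverges to -∞.

-∞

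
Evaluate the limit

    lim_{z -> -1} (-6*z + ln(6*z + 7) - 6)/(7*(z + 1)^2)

-18/7

Direct substitution gives 0/0.
Apply L'Hôpital: lim (-6 + 6/(6*z + 7))/(14*z + 14), still 0/0.
After 2 applications of L'Hôpital's rule the quotient is (-36/(6*z + 7)^2)/(14); substituting z = -1 gives -18/7.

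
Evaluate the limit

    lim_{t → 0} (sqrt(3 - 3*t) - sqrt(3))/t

Substitution gives 0/0. Multiply numerator and denominator by the conjugate √(3 - 3t) + √3.
The numerator becomes (3 - 3t) − 3 = -3t, so the expression simplifies to -3/(√(3 - 3t) + √3).
Letting t → 0 gives -3/(2√3) = -√(3)/2.

-√(3)/2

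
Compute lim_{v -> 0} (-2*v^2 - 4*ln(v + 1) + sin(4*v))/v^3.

-12

Substitution gives 0/0 (the numerator vanishes to order 3).
Expand each term to order v^3: the coefficient of v^3 in -4·ln(1 + v) is -4/3 and in sin(4v) is -32/3.
Lower-order terms cancel with the polynomial part, so the numerator is (-12)·v^3 + o(v^3), and the limit is (-12)/(1) = -12.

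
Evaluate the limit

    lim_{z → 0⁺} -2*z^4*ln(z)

0

This is a 0·(−∞) form. Rewrite as -2·ln(z) / z^(−4) and apply L'Hôpital:
the derivative quotient is -2·(1/z) / (−4·z^(−5)) = (2/4)·z^4 → 0.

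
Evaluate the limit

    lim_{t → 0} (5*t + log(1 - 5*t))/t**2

Direct substitution gives 0/0.
Apply L'Hôpital: lim (5 - 5/(1 - 5*t))/(2*t), still 0/0.
After 2 applications of L'Hôpital's rule the quotient is (-25/(1 - 5*t)^2)/(2); substituting t = 0 gives -25/2.

-25/2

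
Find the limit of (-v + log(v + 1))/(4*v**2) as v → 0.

Direct substitution gives 0/0.
Apply L'Hôpital: lim (-1 + 1/(v + 1))/(8*v), still 0/0.
After 2 applications of L'Hôpital's rule the quotient is (-1/(v + 1)^2)/(8); substituting v = 0 gives -1/8.

-1/8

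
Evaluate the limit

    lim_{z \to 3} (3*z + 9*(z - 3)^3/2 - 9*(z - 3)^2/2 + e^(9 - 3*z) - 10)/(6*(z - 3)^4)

Direct substitution gives 0/0.
Apply L'Hôpital: lim (-9*z + 27*(z - 3)^2/2 - 3*e^(9 - 3*z) + 30)/(24*(z - 3)^3), still 0/0.
Apply L'Hôpital: lim (27*z + 9*e^(9 - 3*z) - 90)/(72*(z - 3)^2), still 0/0.
Apply L'Hôpital: lim (27 - 27*e^(9 - 3*z))/(144*z - 432), still 0/0.
After 4 applications of L'Hôpital's rule the quotient is (81*e^(9 - 3*z))/(144); substituting z = 3 gives 9/16.

9/16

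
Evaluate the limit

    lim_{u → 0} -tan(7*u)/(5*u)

Substitution gives 0/0.
Since tan(θ)/θ → 1 as θ → 0, tan(7u)/(7u) → 1 and the limit is 7/(-5) = -7/5.

-7/5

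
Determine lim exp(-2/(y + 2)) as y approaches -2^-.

As y → -2⁻, -2/(y + 2) → +∞, so e^(-2/(y + 2)) → ∞.

∞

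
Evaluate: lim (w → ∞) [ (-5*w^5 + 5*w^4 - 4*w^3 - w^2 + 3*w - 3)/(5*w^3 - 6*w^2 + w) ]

The numerator has higher degree (5 > 3); the quotient behaves like (-5/(5))·w^2 for large |w|.
As w → +∞ this diverges to -∞.

-∞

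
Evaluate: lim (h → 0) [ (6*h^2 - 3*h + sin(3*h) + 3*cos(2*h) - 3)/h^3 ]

Substitution gives 0/0; apply L'Hôpital's rule 3 times.
After differentiating numerator and denominator 3 times the quotient is (24*sin(2*h) - 27*cos(3*h))/(6); at h = 0 this is -9/2.

-9/2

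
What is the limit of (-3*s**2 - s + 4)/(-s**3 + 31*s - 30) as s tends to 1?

-1/4

At s = 1 both the top and bottom vanish — a removable singularity. Factoring out (s - 1) from each leaves (-3*s - 4)/(-s^2 - s + 30), which at s = 1 equals -1/4.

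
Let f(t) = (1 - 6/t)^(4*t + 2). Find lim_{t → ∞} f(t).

e^(-24)

Let L be the limit and take ln: ln L = lim (4t + 2)·ln(1 - 6/t) = lim (4t + 2)·(-6/t + O(1/t²)) = -24.
Hence L = e^(-24).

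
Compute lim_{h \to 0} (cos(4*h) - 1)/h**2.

Direct substitution gives 0/0.
Apply L'Hôpital: lim (-4*sin(4*h))/(2*h), still 0/0.
After 2 applications of L'Hôpital's rule the quotient is (-16*cos(4*h))/(2); substituting h = 0 gives -8.

-8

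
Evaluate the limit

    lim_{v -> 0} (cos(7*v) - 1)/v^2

Direct substitution gives 0/0.
Apply L'Hôpital: lim (-7*sin(7*v))/(2*v), still 0/0.
After 2 applications of L'Hôpital's rule the quotient is (-49*cos(7*v))/(2); substituting v = 0 gives -49/2.

-49/2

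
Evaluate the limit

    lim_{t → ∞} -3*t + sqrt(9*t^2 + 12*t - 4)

This has the form ∞ − ∞. Multiply and divide by the conjugate √(9*t^2 + 12*t - 4) + 3t.
That gives (12t - 4) / (√(9*t^2 + 12*t - 4) + 3t).
Divide numerator and denominator by t: the limit is 12/(2·3) = 2.

2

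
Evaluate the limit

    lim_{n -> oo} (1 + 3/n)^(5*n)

Let L be the limit and take ln: ln L = lim (5n)·ln(1 + 3/n) = lim (5n)·(3/n + O(1/n²)) = 15.
Hence L = e^(15).

e^(15)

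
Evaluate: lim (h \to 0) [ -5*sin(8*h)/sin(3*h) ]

Substitution gives 0/0.
Divide numerator and denominator by h: sin(8h)/h → 8 and sin(3h)/h → 3, so the limit is -5·8/3 = -40/3.

-40/3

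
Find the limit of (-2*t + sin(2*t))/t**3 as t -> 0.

-4/3

Direct substitution gives 0/0.
Apply L'Hôpital: lim (2*cos(2*t) - 2)/(3*t^2), still 0/0.
Apply L'Hôpital: lim (-4*sin(2*t))/(6*t), still 0/0.
After 3 applications of L'Hôpital's rule the quotient is (-8*cos(2*t))/(6); substituting t = 0 gives -4/3.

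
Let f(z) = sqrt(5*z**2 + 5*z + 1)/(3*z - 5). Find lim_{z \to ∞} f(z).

√(5)/3

For large |z|, √(5*z^2 + 5*z + 1) ≈ √5·|z| and the denominator ≈ 3z.
Since z → +∞, |z| = z, giving √5/(3) = √(5)/3.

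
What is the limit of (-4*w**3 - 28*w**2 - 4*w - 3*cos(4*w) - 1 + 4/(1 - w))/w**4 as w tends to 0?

Substitution gives 0/0 (the numerator vanishes to order 4).
Expand each term to order w^4: the coefficient of w^4 in -3·cos(4w) is -32 and in 4·1/(1 - w) is 4.
Lower-order terms cancel with the polynomial part, so the numerator is (-28)·w^4 + o(w^4), and the limit is (-28)/(1) = -28.

-28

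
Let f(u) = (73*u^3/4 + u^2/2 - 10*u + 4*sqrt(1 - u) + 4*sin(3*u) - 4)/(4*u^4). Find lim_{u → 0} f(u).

-5/128

Substitution gives 0/0; apply L'Hôpital's rule 4 times.
After differentiating numerator and denominator 4 times the quotient is (324*sin(3*u) - 15/(4*(1 - u)^(7/2)))/(96); at u = 0 this is -5/128.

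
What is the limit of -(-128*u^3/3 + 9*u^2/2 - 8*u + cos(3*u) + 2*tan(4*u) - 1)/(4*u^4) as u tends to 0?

Substitution gives 0/0; apply L'Hôpital's rule 4 times.
After differentiating numerator and denominator 4 times the quotient is (81*cos(3*u) + 12288*tan(4*u)^5 + 20480*tan(4*u)^3 + 8192*tan(4*u))/(-96); at u = 0 this is -27/32.

-27/32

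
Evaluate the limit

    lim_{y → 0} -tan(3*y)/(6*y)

Substitution gives 0/0.
Since tan(u)/u → 1 as u → 0, tan(3y)/(3y) → 1 and the limit is 3/(-6) = -1/2.

-1/2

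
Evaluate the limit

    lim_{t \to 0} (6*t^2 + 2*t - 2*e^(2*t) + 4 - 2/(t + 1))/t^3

-2/3

Substitution gives 0/0; apply L'Hôpital's rule 3 times.
After differentiating numerator and denominator 3 times the quotient is (-16*e^(2*t) + 12/(t + 1)^4)/(6); at t = 0 this is -2/3.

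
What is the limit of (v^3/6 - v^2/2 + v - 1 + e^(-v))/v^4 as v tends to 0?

1/24

Direct substitution gives 0/0.
Apply L'Hôpital: lim (v^2/2 - v + 1 - e^(-v))/(4*v^3), still 0/0.
Apply L'Hôpital: lim (v - 1 + e^(-v))/(12*v^2), still 0/0.
Apply L'Hôpital: lim (1 - e^(-v))/(24*v), still 0/0.
After 4 applications of L'Hôpital's rule the quotient is (e^(-v))/(24); substituting v = 0 gives 1/24.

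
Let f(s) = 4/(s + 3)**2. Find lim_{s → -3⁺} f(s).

As s → -3⁺, (s + 3) → 0⁺, so (s + 3)^2 → 0⁺ and 4/(s + 3)^2 → ∞.

∞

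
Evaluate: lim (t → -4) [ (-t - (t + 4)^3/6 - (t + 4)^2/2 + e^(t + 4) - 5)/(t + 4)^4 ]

1/24

Direct substitution gives 0/0.
Apply L'Hôpital: lim (-t - (t + 4)^2/2 + e^(t + 4) - 5)/(4*(t + 4)^3), still 0/0.
Apply L'Hôpital: lim (-t + e^(t + 4) - 5)/(12*(t + 4)^2), still 0/0.
Apply L'Hôpital: lim (e^(t + 4) - 1)/(24*t + 96), still 0/0.
After 4 applications of L'Hôpital's rule the quotient is (e^(t + 4))/(24); substituting t = -4 gives 1/24.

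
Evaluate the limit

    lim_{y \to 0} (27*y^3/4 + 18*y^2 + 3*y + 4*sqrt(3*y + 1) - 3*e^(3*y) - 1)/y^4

-729/32

Substitution gives 0/0; apply L'Hôpital's rule 4 times.
After differentiating numerator and denominator 4 times the quotient is (-243*e^(3*y) - 1215/(4*(3*y + 1)^(7/2)))/(24); at y = 0 this is -729/32.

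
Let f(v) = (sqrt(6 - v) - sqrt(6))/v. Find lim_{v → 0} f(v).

A 0/0 form; rationalise with √(6 - v) + √6. This collapses the numerator to -v, leaving -1/(√(6 - v) + √6) → -1/(2√6) = -√(6)/12.

-√(6)/12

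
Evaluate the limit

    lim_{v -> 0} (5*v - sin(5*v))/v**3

125/6

Direct substitution gives 0/0.
Apply L'Hôpital: lim (5 - 5*cos(5*v))/(3*v^2), still 0/0.
Apply L'Hôpital: lim (25*sin(5*v))/(6*v), still 0/0.
After 3 applications of L'Hôpital's rule the quotient is (125*cos(5*v))/(6); substituting v = 0 gives 125/6.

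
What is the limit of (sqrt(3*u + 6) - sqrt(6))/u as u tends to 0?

A 0/0 form; rationalise with √(6 + 3u) + √6. This collapses the numerator to 3u, leaving 3/(√(6 + 3u) + √6) → 3/(2√6) = √(6)/4.

√(6)/4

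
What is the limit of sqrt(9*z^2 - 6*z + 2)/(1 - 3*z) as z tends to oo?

For large |z|, √(9*z^2 - 6*z + 2) ≈ √9·|z| and the denominator ≈ -3z.
Since z → +∞, |z| = z, giving √9/(-3) = -1.

-1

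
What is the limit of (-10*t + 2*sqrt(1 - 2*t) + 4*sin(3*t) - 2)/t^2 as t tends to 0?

Substitution gives 0/0 (the numerator vanishes to order 2).
Expand each term to order t^2: the coefficient of t^2 in 4·sin(3t) is 0 and in 2·√(1 - 2t) is -1.
Lower-order terms cancel with the polynomial part, so the numerator is (-1)·t^2 + o(t^2), and the limit is (-1)/(1) = -1.

-1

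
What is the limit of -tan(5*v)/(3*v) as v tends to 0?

-5/3

Substitution gives 0/0.
Since tan(u)/u → 1 as u → 0, tan(5v)/(5v) → 1 and the limit is 5/(-3) = -5/3.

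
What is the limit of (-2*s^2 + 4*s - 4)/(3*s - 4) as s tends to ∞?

-∞

The numerator has higher degree (2 > 1); the quotient behaves like (-2/(3))·s^1 for large |s|.
As s → +∞ this diverges to -∞.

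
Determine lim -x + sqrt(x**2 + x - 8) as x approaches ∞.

1/2

An ∞ − ∞ form. Rationalising with the conjugate, the difference becomes (x - 8) / (√(x^2 + x - 8) + x).
For large x the denominator behaves like 2·x, so the quotient tends to 1/2 = 1/2.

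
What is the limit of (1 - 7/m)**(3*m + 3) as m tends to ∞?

e^(-21)

The base → 1 and the exponent → ∞: a 1^∞ form.
Take logarithms: (3m + 3)·ln(1 - 7/m). Since ln(1+u) ~ u for small u, this behaves like (3m)·(-7/m) → -21.
So the limit is e^(-21).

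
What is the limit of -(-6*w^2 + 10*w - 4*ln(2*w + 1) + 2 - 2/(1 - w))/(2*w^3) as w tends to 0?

19/3

Substitution gives 0/0; apply L'Hôpital's rule 3 times.
After differentiating numerator and denominator 3 times the quotient is (-64/(2*w + 1)^3 - 12/(w - 1)^4)/(-12); at w = 0 this is 19/3.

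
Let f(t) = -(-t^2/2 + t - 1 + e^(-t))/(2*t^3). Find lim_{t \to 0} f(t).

1/12

Direct substitution gives 0/0.
Apply L'Hôpital: lim (-t + 1 - e^(-t))/(-6*t^2), still 0/0.
Apply L'Hôpital: lim (-1 + e^(-t))/(-12*t), still 0/0.
After 3 applications of L'Hôpital's rule the quotient is (-e^(-t))/(-12); substituting t = 0 gives 1/12.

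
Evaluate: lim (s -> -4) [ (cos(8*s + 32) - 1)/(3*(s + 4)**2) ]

-32/3

Direct substitution gives 0/0.
Apply L'Hôpital: lim (-8*sin(8*s + 32))/(6*s + 24), still 0/0.
After 2 applications of L'Hôpital's rule the quotient is (-64*cos(8*s + 32))/(6); substituting s = -4 gives -32/3.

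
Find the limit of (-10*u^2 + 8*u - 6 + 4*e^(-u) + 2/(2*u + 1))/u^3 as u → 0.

Substitution gives 0/0 (the numerator vanishes to order 3).
Expand each term to order u^3: the coefficient of u^3 in 2·1/(1 + 2u) is -16 and in 4·e^(-u) is -2/3.
Lower-order terms cancel with the polynomial part, so the numerator is (-50/3)·u^3 + o(u^3), and the limit is (-50/3)/(1) = -50/3.

-50/3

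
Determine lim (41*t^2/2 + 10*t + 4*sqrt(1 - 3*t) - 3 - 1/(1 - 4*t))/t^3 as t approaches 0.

Substitution gives 0/0 (the numerator vanishes to order 3).
Expand each term to order t^3: the coefficient of t^3 in −1/(1 - 4t) is -64 and in 4·√(1 - 3t) is -27/4.
Lower-order terms cancel with the polynomial part, so the numerator is (-283/4)·t^3 + o(t^3), and the limit is (-283/4)/(1) = -283/4.

-283/4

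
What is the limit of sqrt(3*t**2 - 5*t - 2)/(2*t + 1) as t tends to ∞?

√(3)/2

For large |t|, √(3*t^2 - 5*t - 2) ≈ √3·|t| and the denominator ≈ 2t.
Since t → +∞, |t| = t, giving √3/(2) = √(3)/2.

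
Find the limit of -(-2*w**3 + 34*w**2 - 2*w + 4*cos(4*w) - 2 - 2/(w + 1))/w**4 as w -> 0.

Substitution gives 0/0; apply L'Hôpital's rule 4 times.
After differentiating numerator and denominator 4 times the quotient is (1024*cos(4*w) - 48/(w + 1)^5)/(-24); at w = 0 this is -122/3.

-122/3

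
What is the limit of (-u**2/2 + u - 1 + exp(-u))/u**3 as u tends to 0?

-1/6

Direct substitution gives 0/0.
Apply L'Hôpital: lim (-u + 1 - e^(-u))/(3*u^2), still 0/0.
Apply L'Hôpital: lim (-1 + e^(-u))/(6*u), still 0/0.
After 3 applications of L'Hôpital's rule the quotient is (-e^(-u))/(6); substituting u = 0 gives -1/6.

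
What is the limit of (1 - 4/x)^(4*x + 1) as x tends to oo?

Write it as [(1 - 4/x)^x]^(4) · (1 - 4/x)^(1). The bracketed term tends to e^(-4) and the second factor to 1, so the limit is e^(-16).

e^(-16)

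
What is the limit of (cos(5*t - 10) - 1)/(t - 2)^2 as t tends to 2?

-25/2

Direct substitution gives 0/0.
Apply L'Hôpital: lim (-5*sin(5*t - 10))/(2*t - 4), still 0/0.
After 2 applications of L'Hôpital's rule the quotient is (-25*cos(5*t - 10))/(2); substituting t = 2 gives -25/2.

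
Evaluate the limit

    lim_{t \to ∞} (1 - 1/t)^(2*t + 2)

e^(-2)

Let L be the limit and take ln: ln L = lim (2t + 2)·ln(1 - 1/t) = lim (2t + 2)·(-1/t + O(1/t²)) = -2.
Hence L = e^(-2).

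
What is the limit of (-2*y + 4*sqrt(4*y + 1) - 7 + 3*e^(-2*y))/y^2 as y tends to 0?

Substitution gives 0/0; apply L'Hôpital's rule 2 times.
After differentiating numerator and denominator 2 times the quotient is (12*e^(-2*y) - 16/(4*y + 1)^(3/2))/(2); at y = 0 this is -2.

-2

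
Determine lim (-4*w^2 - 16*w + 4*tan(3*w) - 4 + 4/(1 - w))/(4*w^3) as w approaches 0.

Substitution gives 0/0 (the numerator vanishes to order 3).
Expand each term to order w^3: the coefficient of w^3 in 4·tan(3w) is 36 and in 4·1/(1 - w) is 4.
Lower-order terms cancel with the polynomial part, so the numerator is (40)·w^3 + o(w^3), and the limit is (40)/(4) = 10.

10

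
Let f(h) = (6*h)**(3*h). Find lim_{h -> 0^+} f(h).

Base → 0⁺ and exponent → 0⁺: a 0^0 form.
Take logs: 3h·ln(6h). This is 0·(−∞); rewriting as ln(6h)/(1/(3h)) and applying L'Hôpital gives 0.
Hence the limit is e^0 = 1.

1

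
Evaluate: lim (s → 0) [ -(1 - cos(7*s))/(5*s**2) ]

Substitution gives 0/0.
Use (1 − cos u)/u² → 1/2 with u = 7s: the limit is 7²/(2·(-5)) = -49/10.

-49/10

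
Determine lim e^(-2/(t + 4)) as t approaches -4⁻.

∞

As t → -4⁻, -2/(t + 4) → +∞, so e^(-2/(t + 4)) → ∞.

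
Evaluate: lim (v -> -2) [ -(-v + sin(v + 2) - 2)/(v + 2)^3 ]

Direct substitution gives 0/0.
Apply L'Hôpital: lim (cos(v + 2) - 1)/(-3*(v + 2)^2), still 0/0.
Apply L'Hôpital: lim (-sin(v + 2))/(-6*v - 12), still 0/0.
After 3 applications of L'Hôpital's rule the quotient is (-cos(v + 2))/(-6); substituting v = -2 gives 1/6.

1/6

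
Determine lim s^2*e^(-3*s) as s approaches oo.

Write as s^2/e^{3s}, an ∞/∞ form.
Exponential growth dominates any polynomial, so repeated L'Hôpital (or the standard result) gives 0.

0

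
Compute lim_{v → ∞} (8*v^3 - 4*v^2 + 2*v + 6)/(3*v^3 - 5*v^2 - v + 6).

Numerator and denominator both have degree 3.
Dividing every term by v^3, all lower-order terms vanish and the limit is the ratio of leading coefficients, 8/(3) = 8/3.

8/3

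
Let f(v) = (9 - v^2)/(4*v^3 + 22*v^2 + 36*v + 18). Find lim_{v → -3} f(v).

1/2

Direct substitution gives 0/0, so factor. Both numerator and denominator have (v + 3) as a factor.
After cancelling, the expression reduces to (3 - v)/(4*v^2 + 10*v + 6).
Substituting v = -3 gives 1/2.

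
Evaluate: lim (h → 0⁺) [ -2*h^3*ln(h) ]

0

This is a 0·(−∞) form. Rewrite as -2·ln(h) / h^(−3) and apply L'Hôpital:
the derivative quotient is -2·(1/h) / (−3·h^(−4)) = (2/3)·h^3 → 0.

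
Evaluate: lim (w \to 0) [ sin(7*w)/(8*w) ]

Substitution gives 0/0.
Write it as (7/8)·sin(7w)/(7w); since sin(u)/u → 1, the limit is 7/8.

7/8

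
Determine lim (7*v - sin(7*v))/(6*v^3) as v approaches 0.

Direct substitution gives 0/0.
Apply L'Hôpital: lim (7 - 7*cos(7*v))/(18*v^2), still 0/0.
Apply L'Hôpital: lim (49*sin(7*v))/(36*v), still 0/0.
After 3 applications of L'Hôpital's rule the quotient is (343*cos(7*v))/(36); substituting v = 0 gives 343/36.

343/36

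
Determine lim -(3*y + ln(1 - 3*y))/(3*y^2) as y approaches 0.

Direct substitution gives 0/0.
Apply L'Hôpital: lim (3 - 3/(1 - 3*y))/(-6*y), still 0/0.
After 2 applications of L'Hôpital's rule the quotient is (-9/(1 - 3*y)^2)/(-6); substituting y = 0 gives 3/2.

3/2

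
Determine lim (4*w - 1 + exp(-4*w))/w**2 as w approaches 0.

8

Direct substitution gives 0/0.
Apply L'Hôpital: lim (4 - 4*e^(-4*w))/(2*w), still 0/0.
After 2 applications of L'Hôpital's rule the quotient is (16*e^(-4*w))/(2); substituting w = 0 gives 8.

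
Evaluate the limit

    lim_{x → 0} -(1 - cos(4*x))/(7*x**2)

Substitution gives 0/0.
Use (1 − cos u)/u² → 1/2 with u = 4x: the limit is 4²/(2·(-7)) = -8/7.

-8/7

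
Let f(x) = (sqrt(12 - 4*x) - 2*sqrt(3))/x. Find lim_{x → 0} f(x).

-√(3)/3

Substitution gives 0/0. Multiply numerator and denominator by the conjugate √(12 - 4x) + √12.
The numerator becomes (12 - 4x) − 12 = -4x, so the expression simplifies to -4/(√(12 - 4x) + √12).
Letting x → 0 gives -4/(2√12) = -√(3)/3.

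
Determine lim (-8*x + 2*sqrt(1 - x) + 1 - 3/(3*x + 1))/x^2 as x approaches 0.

-109/4

Substitution gives 0/0; apply L'Hôpital's rule 2 times.
After differentiating numerator and denominator 2 times the quotient is (-54/(3*x + 1)^3 - 1/(2*(1 - x)^(3/2)))/(2); at x = 0 this is -109/4.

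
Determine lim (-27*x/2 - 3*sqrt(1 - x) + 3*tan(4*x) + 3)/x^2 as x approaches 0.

3/8

Substitution gives 0/0 (the numerator vanishes to order 2).
Expand each term to order x^2: the coefficient of x^2 in 3·tan(4x) is 0 and in -3·√(1 - x) is 3/8.
Lower-order terms cancel with the polynomial part, so the numerator is (3/8)·x^2 + o(x^2), and the limit is (3/8)/(1) = 3/8.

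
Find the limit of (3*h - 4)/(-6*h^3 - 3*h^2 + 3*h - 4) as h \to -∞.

The denominator has degree 3 and the numerator degree 1. Dividing numerator and denominator by h^3 sends every term to 0 except the leading denominator term, so the limit is 0.

0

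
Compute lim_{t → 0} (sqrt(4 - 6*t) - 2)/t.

-3/2

Substitution gives 0/0. Multiply numerator and denominator by the conjugate √(4 - 6t) + √4.
The numerator becomes (4 - 6t) − 4 = -6t, so the expression simplifies to -6/(√(4 - 6t) + √4).
Letting t → 0 gives -6/(2√4) = -3/2.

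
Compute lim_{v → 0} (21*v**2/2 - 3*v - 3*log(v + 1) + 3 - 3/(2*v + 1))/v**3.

Substitution gives 0/0 (the numerator vanishes to order 3).
Expand each term to order v^3: the coefficient of v^3 in -3·ln(1 + v) is -1 and in -3·1/(1 + 2v) is 24.
Lower-order terms cancel with the polynomial part, so the numerator is (23)·v^3 + o(v^3), and the limit is (23)/(1) = 23.

23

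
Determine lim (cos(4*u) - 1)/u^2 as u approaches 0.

-8

Direct substitution gives 0/0.
Apply L'Hôpital: lim (-4*sin(4*u))/(2*u), still 0/0.
After 2 applications of L'Hôpital's rule the quotient is (-16*cos(4*u))/(2); substituting u = 0 gives -8.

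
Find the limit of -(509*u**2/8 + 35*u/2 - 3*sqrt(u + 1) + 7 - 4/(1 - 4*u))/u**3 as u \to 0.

Substitution gives 0/0 (the numerator vanishes to order 3).
Expand each term to order u^3: the coefficient of u^3 in -3·√(1 + u) is -3/16 and in -4·1/(1 - 4u) is -256.
Lower-order terms cancel with the polynomial part, so the numerator is (-4099/16)·u^3 + o(u^3), and the limit is (-4099/16)/(-1) = 4099/16.

4099/16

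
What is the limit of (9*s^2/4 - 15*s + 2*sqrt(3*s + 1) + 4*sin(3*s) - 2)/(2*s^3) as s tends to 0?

-117/16

Substitution gives 0/0 (the numerator vanishes to order 3).
Expand each term to order s^3: the coefficient of s^3 in 2·√(1 + 3s) is 27/8 and in 4·sin(3s) is -18.
Lower-order terms cancel with the polynomial part, so the numerator is (-117/8)·s^3 + o(s^3), and the limit is (-117/8)/(2) = -117/16.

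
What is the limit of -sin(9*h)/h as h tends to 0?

Substitution gives 0/0.
Write it as (9/(-1))·sin(9h)/(9h); since sin(u)/u → 1, the limit is -9.

-9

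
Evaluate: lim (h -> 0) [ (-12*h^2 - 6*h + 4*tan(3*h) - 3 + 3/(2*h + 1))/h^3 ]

12

Substitution gives 0/0 (the numerator vanishes to order 3).
Expand each term to order h^3: the coefficient of h^3 in 3·1/(1 + 2h) is -24 and in 4·tan(3h) is 36.
Lower-order terms cancel with the polynomial part, so the numerator is (12)·h^3 + o(h^3), and the limit is (12)/(1) = 12.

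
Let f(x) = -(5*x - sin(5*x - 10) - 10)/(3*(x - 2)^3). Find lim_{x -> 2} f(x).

-125/18

Direct substitution gives 0/0.
Apply L'Hôpital: lim (5 - 5*cos(5*x - 10))/(-9*(x - 2)^2), still 0/0.
Apply L'Hôpital: lim (25*sin(5*x - 10))/(36 - 18*x), still 0/0.
After 3 applications of L'Hôpital's rule the quotient is (125*cos(5*x - 10))/(-18); substituting x = 2 gives -125/18.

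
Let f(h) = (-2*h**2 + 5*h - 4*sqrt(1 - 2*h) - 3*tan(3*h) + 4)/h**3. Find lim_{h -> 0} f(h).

Substitution gives 0/0; apply L'Hôpital's rule 3 times.
After differentiating numerator and denominator 3 times the quotient is (6*(108*(1 - 2*h)^(5/2)*(cos(6*h) - 2)/(cos(6*h) + 1)^2 + 2)/(1 - 2*h)^(5/2))/(6); at h = 0 this is -25.

-25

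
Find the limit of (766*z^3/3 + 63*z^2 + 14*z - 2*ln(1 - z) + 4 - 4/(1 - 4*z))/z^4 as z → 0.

-2047/2

Substitution gives 0/0; apply L'Hôpital's rule 4 times.
After differentiating numerator and denominator 4 times the quotient is (24576/(4*z - 1)^5 + 12/(z - 1)^4)/(24); at z = 0 this is -2047/2.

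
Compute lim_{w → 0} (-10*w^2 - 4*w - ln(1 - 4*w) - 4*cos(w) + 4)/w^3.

Substitution gives 0/0 (the numerator vanishes to order 3).
Expand each term to order w^3: the coefficient of w^3 in −ln(1 - 4w) is 64/3 and in -4·cos(w) is 0.
Lower-order terms cancel with the polynomial part, so the numerator is (64/3)·w^3 + o(w^3), and the limit is (64/3)/(1) = 64/3.

64/3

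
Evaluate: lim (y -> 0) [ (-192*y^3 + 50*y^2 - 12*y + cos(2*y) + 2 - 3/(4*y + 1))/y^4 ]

-2302/3

Substitution gives 0/0 (the numerator vanishes to order 4).
Expand each term to order y^4: the coefficient of y^4 in -3·1/(1 + 4y) is -768 and in cos(2y) is 2/3.
Lower-order terms cancel with the polynomial part, so the numerator is (-2302/3)·y^4 + o(y^4), and the limit is (-2302/3)/(1) = -2302/3.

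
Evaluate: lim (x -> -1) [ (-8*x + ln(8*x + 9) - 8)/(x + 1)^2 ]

-32

Direct substitution gives 0/0.
Apply L'Hôpital: lim (-8 + 8/(8*x + 9))/(2*x + 2), still 0/0.
After 2 applications of L'Hôpital's rule the quotient is (-64/(8*x + 9)^2)/(2); substituting x = -1 gives -32.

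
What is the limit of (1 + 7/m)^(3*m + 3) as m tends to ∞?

Let L be the limit and take ln: ln L = lim (3m + 3)·ln(1 + 7/m) = lim (3m + 3)·(7/m + O(1/m²)) = 21.
Hence L = e^(21).

e^(21)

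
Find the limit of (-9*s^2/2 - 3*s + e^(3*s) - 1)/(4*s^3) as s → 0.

9/8

Direct substitution gives 0/0.
Apply L'Hôpital: lim (-9*s + 3*e^(3*s) - 3)/(12*s^2), still 0/0.
Apply L'Hôpital: lim (9*e^(3*s) - 9)/(24*s), still 0/0.
After 3 applications of L'Hôpital's rule the quotient is (27*e^(3*s))/(24); substituting s = 0 gives 9/8.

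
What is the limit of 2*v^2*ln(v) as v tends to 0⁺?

0

This is a 0·(−∞) form. Rewrite as 2·ln(v) / v^(−2) and apply L'Hôpital:
the derivative quotient is 2·(1/v) / (−2·v^(−3)) = (-2/2)·v^2 → 0.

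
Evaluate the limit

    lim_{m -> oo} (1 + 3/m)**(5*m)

Write it as [(1 + 3/m)^m]^(5) · (1 + 3/m)^(0). The bracketed term tends to e^(3) and the second factor to 1, so the limit is e^(15).

e^(15)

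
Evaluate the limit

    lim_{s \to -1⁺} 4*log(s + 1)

As s → -1⁺, s + 1 → 0⁺ and ln(s + 1) → −∞.
Multiplying by 4 gives -∞.

-∞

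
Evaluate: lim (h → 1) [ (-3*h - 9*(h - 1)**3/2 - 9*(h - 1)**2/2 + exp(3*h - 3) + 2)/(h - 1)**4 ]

27/8

Direct substitution gives 0/0.
Apply L'Hôpital: lim (-9*h - 27*(h - 1)^2/2 + 3*e^(3*h - 3) + 6)/(4*(h - 1)^3), still 0/0.
Apply L'Hôpital: lim (-27*h + 9*e^(3*h - 3) + 18)/(12*(h - 1)^2), still 0/0.
Apply L'Hôpital: lim (27*e^(3*h - 3) - 27)/(24*h - 24), still 0/0.
After 4 applications of L'Hôpital's rule the quotient is (81*e^(3*h - 3))/(24); substituting h = 1 gives 27/8.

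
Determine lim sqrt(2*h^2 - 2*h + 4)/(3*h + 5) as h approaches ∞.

For large |h|, √(2*h^2 - 2*h + 4) ≈ √2·|h| and the denominator ≈ 3h.
Since h → +∞, |h| = h, giving √2/(3) = √(2)/3.

√(2)/3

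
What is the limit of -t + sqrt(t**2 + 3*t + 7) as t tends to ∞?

This has the form ∞ − ∞. Multiply and divide by the conjugate √(t^2 + 3*t + 7) + t.
That gives (3t + 7) / (√(t^2 + 3*t + 7) + t).
Divide numerator and denominator by t: the limit is 3/(2·1) = 3/2.

3/2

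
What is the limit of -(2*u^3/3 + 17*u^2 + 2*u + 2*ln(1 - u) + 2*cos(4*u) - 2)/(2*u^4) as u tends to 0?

-125/12

Substitution gives 0/0; apply L'Hôpital's rule 4 times.
After differentiating numerator and denominator 4 times the quotient is (512*cos(4*u) - 12/(u - 1)^4)/(-48); at u = 0 this is -125/12.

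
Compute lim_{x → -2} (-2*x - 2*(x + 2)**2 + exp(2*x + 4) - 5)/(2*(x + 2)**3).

2/3

Direct substitution gives 0/0.
Apply L'Hôpital: lim (-4*x + 2*e^(2*x + 4) - 10)/(6*(x + 2)^2), still 0/0.
Apply L'Hôpital: lim (4*e^(2*x + 4) - 4)/(12*x + 24), still 0/0.
After 3 applications of L'Hôpital's rule the quotient is (8*e^(2*x + 4))/(12); substituting x = -2 gives 2/3.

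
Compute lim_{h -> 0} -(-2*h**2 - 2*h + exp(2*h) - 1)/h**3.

Direct substitution gives 0/0.
Apply L'Hôpital: lim (-4*h + 2*e^(2*h) - 2)/(-3*h^2), still 0/0.
Apply L'Hôpital: lim (4*e^(2*h) - 4)/(-6*h), still 0/0.
After 3 applications of L'Hôpital's rule the quotient is (8*e^(2*h))/(-6); substituting h = 0 gives -4/3.

-4/3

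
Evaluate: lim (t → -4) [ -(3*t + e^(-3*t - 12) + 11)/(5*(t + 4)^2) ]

Direct substitution gives 0/0.
Apply L'Hôpital: lim (3 - 3*e^(-3*t - 12))/(-10*t - 40), still 0/0.
After 2 applications of L'Hôpital's rule the quotient is (9*e^(-3*t - 12))/(-10); substituting t = -4 gives -9/10.

-9/10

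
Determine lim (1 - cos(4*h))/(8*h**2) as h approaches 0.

1

Substitution gives 0/0.
Use (1 − cos u)/u² → 1/2 with u = 4h: the limit is 4²/(2·8) = 1.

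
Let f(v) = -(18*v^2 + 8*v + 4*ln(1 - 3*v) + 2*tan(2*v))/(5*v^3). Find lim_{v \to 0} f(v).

92/15

Substitution gives 0/0; apply L'Hôpital's rule 3 times.
After differentiating numerator and denominator 3 times the quotient is (96*tan(2*v)^2/cos(2*v)^2 + 32/cos(2*v)^2 + 216/(3*v - 1)^3)/(-30); at v = 0 this is 92/15.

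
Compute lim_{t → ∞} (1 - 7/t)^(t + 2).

e^(-7)

The base → 1 and the exponent → ∞: a 1^∞ form.
Take logarithms: (t + 2)·ln(1 - 7/t). Since ln(1+u) ~ u for small u, this behaves like (t)·(-7/t) → -7.
So the limit is e^(-7).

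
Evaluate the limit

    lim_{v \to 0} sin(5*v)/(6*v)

Substitution gives 0/0.
Write it as (5/6)·sin(5v)/(5v); since sin(u)/u → 1, the limit is 5/6.

5/6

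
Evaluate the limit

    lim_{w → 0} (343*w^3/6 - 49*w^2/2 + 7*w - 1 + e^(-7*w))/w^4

2401/24

Direct substitution gives 0/0.
Apply L'Hôpital: lim (343*w^2/2 - 49*w + 7 - 7*e^(-7*w))/(4*w^3), still 0/0.
Apply L'Hôpital: lim (343*w - 49 + 49*e^(-7*w))/(12*w^2), still 0/0.
Apply L'Hôpital: lim (343 - 343*e^(-7*w))/(24*w), still 0/0.
After 4 applications of L'Hôpital's rule the quotient is (2401*e^(-7*w))/(24); substituting w = 0 gives 2401/24.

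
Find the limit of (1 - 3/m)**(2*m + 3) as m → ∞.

Let L be the limit and take ln: ln L = lim (2m + 3)·ln(1 - 3/m) = lim (2m + 3)·(-3/m + O(1/m²)) = -6.
Hence L = e^(-6).

e^(-6)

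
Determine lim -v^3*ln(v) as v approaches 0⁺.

0

This is a 0·(−∞) form. Rewrite as -1·ln(v) / v^(−3) and apply L'Hôpital:
the derivative quotient is -1·(1/v) / (−3·v^(−4)) = (1/3)·v^3 → 0.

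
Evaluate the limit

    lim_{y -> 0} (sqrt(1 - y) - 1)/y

A 0/0 form; rationalise with √(1 - y) + √1. This collapses the numerator to -y, leaving -1/(√(1 - y) + √1) → -1/(2√1) = -1/2.

-1/2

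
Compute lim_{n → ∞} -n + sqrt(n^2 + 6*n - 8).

3

This has the form ∞ − ∞. Multiply and divide by the conjugate √(n^2 + 6*n - 8) + n.
That gives (6n - 8) / (√(n^2 + 6*n - 8) + n).
Divide numerator and denominator by n: the limit is 6/(2·1) = 3.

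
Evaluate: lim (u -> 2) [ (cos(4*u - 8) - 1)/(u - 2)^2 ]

Direct substitution gives 0/0.
Apply L'Hôpital: lim (-4*sin(4*u - 8))/(2*u - 4), still 0/0.
After 2 applications of L'Hôpital's rule the quotient is (-16*cos(4*u - 8))/(2); substituting u = 2 gives -8.

-8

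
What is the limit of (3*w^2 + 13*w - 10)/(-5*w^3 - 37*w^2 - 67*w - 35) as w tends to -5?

17/72

At w = -5 both the top and bottom vanish — a removable singularity. Factoring out (w + 5) from each leaves (3*w - 2)/(-5*w^2 - 12*w - 7), which at w = -5 equals 17/72.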